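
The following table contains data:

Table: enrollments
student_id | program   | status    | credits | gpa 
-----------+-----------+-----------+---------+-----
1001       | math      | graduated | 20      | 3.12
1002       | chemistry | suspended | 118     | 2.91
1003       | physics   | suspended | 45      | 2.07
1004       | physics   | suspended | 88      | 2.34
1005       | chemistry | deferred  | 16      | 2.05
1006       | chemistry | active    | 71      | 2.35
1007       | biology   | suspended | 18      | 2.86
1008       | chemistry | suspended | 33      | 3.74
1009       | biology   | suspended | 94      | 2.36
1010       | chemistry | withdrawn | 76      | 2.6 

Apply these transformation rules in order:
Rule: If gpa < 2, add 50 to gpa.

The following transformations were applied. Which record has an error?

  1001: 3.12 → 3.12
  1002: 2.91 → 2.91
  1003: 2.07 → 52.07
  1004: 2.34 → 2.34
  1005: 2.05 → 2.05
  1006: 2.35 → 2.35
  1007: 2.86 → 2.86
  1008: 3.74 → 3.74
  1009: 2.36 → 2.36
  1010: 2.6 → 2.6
Record 1003 has an error. The correct transformed value should be 2.07, not 52.07.

Step 1: Check each record against the rule
Step 2: Record 1003 has gpa = 2.07
Step 3: Since 2.07 >= 2, the bonus should not have been applied
Step 4: Correct value = 2.07, but claimed value = 52.07
Conclusion: Record 1003 has the error.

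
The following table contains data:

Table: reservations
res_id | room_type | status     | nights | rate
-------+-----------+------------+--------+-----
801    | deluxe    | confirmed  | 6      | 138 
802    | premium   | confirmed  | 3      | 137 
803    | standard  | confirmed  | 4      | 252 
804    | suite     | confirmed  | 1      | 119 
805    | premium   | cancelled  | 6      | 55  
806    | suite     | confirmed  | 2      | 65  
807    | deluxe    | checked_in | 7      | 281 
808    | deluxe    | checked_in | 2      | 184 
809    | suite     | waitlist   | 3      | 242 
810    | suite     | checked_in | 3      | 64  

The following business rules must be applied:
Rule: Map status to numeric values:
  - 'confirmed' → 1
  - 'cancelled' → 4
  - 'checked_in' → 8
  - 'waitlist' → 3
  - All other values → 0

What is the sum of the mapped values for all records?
36

Step 1: Apply mapping to each record
Step 2: Count by status:
  'confirmed': 5 records × 1 = 5
  'cancelled': 1 records × 4 = 4
  'checked_in': 3 records × 8 = 24
  'waitlist': 1 records × 3 = 3
Step 3: Sum all mapped values = 36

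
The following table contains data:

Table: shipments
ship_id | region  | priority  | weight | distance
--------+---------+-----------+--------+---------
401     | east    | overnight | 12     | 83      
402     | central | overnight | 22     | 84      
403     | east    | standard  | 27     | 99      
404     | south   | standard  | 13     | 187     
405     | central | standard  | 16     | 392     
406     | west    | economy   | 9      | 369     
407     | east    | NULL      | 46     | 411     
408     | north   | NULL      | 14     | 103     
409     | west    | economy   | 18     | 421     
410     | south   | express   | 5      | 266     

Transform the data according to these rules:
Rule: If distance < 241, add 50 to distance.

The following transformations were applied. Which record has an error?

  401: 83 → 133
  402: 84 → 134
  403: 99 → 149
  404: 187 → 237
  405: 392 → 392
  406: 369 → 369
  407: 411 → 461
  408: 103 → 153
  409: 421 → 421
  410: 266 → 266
Record 407 has an error. The correct transformed value should be 411, not 461.

Step 1: Check each record against the rule
Step 2: Record 407 has distance = 411
Step 3: Since 411 >= 241, the bonus should not have been applied
Step 4: Correct value = 411, but claimed value = 461
Conclusion: Record 407 has the error.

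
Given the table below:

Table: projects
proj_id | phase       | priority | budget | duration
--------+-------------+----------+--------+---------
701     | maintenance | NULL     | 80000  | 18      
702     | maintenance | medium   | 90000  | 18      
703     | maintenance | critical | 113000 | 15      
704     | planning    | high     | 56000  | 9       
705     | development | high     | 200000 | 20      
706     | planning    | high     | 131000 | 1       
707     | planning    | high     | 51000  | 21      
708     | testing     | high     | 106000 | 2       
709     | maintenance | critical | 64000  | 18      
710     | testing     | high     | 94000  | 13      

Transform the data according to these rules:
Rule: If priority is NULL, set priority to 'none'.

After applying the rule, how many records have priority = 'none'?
1

Step 1: Count records where priority IS NULL
Step 2: Found 1 records with NULL priority
Step 3: These records will have priority set to 'none'
Step 4: Records already having priority = 'none': 0
Step 5: Answer: 1 + 0 = 1 records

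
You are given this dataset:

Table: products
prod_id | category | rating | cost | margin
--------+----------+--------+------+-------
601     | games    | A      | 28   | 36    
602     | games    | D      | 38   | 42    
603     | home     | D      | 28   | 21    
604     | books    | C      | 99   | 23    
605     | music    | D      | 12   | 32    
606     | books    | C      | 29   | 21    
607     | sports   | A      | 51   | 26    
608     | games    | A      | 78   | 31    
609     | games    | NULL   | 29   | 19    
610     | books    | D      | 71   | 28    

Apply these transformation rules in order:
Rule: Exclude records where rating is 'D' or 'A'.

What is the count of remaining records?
3

Step 1: Count records to exclude
  - 4 (D) + 3 (A) = 7 records
Step 2: Total records: 10
Step 3: Remaining = 10 - 7 = 3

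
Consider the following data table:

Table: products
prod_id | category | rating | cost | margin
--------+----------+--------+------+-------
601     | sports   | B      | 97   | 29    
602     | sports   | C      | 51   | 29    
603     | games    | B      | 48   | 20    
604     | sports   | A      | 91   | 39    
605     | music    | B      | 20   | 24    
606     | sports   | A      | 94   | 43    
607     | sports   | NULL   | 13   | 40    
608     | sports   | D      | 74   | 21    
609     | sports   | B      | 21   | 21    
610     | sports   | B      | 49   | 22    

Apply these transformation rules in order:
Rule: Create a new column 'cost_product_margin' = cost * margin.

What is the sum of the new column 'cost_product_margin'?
16916

Step 1: For each record, compute cost * margin
Example calculations:
  97 * 29 = 2813
  51 * 29 = 1479
  48 * 20 = 960
  ...
Step 2: Sum all derived values
Step 3: Total = 16916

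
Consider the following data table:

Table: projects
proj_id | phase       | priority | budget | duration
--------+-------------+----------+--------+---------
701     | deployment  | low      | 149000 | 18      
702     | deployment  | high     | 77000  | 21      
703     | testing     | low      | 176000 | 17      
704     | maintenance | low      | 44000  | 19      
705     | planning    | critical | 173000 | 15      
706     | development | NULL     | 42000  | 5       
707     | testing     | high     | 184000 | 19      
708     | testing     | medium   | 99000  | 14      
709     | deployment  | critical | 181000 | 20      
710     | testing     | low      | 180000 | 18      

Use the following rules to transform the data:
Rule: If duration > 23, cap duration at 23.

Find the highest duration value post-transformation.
21

Step 1: Original maximum duration = 21
Step 2: Check cap of 23 against maximum
Step 3: No records exceed the cap (max 21 <= cap 23), so no capping applies
Step 4: Maximum after transformation = 21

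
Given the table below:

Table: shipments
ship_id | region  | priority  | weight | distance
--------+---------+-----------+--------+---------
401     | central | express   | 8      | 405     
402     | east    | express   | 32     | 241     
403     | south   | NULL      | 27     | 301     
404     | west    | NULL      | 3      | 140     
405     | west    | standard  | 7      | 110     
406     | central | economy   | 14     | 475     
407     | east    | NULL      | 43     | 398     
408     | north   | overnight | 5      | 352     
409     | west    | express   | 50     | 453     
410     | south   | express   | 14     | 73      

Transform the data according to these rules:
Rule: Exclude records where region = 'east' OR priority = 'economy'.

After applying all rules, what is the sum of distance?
1834

Step 1: Find records where region = 'east' OR priority = 'economy'
Step 2: 3 records match, summing to 1114
Step 3: Original sum: 2948
Step 4: Remaining sum = 2948 - 1114 = 1834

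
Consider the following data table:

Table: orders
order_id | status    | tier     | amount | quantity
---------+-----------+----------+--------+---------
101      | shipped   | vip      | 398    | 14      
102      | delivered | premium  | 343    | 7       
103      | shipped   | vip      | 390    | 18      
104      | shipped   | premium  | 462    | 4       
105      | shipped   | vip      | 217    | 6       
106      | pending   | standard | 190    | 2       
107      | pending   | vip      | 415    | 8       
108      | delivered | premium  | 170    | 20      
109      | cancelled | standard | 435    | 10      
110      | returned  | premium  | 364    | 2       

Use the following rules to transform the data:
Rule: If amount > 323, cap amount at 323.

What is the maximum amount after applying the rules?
323

Step 1: Original maximum amount = 462
Step 2: Apply cap at 323
Step 3: 7 records had amount > 323 and were capped
Step 4: Maximum after transformation = 323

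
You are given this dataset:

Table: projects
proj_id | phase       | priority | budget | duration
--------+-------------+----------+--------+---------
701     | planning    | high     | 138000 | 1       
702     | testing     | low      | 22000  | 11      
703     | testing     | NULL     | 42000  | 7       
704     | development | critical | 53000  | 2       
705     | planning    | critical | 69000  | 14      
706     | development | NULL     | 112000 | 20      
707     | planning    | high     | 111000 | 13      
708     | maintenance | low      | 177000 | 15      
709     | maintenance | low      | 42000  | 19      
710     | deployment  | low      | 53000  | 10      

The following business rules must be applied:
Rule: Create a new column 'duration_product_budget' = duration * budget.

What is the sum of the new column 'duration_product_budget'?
9412000

Step 1: For each record, compute duration * budget
Example calculations:
  1 * 138000 = 138000
  11 * 22000 = 242000
  7 * 42000 = 294000
  ...
Step 2: Sum all derived values
Step 3: Total = 9412000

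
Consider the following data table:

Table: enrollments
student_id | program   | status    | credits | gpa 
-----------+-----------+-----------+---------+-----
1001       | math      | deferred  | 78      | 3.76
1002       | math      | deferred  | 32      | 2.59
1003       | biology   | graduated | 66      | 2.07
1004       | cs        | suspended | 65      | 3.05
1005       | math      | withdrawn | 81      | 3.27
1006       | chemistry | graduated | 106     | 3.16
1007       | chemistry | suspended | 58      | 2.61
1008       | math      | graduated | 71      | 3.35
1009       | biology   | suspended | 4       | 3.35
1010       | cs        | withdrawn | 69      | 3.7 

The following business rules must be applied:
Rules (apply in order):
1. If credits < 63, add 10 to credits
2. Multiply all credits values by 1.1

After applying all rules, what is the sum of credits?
726.0

Step 1: Apply Rule 1 - Add 10 to records with credits < 63
  - 3 records affected: 94 + (3 × 10) = 124
  - Unaffected records: 536
  - Sum after Rule 1: 660
Step 2: Apply Rule 2 - Multiply all by 1.1
  - 660 × 1.1 = 726.0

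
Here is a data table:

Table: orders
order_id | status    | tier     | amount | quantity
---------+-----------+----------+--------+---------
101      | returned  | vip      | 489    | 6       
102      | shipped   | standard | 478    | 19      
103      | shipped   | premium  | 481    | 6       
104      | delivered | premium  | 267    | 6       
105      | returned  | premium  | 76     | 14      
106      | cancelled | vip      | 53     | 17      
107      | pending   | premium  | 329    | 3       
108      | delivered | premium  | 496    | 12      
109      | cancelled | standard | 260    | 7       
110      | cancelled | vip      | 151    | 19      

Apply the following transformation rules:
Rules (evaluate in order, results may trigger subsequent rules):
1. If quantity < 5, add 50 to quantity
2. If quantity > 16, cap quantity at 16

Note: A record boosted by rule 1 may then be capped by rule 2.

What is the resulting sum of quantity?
115

Step 1: Apply rule 1 to records with quantity < 5
  - 1 records get bonus of 50
  - Of these, 1 records then exceed 16 and get capped
Step 2: Apply rule 2 to records with quantity > 16
  - 3 records (original) are capped
Step 3: Calculate final sum = 115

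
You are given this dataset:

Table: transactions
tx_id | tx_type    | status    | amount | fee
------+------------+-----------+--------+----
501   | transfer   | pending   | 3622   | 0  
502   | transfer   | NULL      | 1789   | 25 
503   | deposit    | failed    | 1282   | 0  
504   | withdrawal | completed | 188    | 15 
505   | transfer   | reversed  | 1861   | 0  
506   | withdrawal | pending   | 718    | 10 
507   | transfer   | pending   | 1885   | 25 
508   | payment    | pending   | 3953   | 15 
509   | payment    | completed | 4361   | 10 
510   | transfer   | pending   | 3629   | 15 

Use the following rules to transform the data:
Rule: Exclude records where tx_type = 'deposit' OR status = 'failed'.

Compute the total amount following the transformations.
22006

Step 1: Find records where tx_type = 'deposit' OR status = 'failed'
Step 2: 1 records match, summing to 1282
Step 3: Original sum: 23288
Step 4: Remaining sum = 23288 - 1282 = 22006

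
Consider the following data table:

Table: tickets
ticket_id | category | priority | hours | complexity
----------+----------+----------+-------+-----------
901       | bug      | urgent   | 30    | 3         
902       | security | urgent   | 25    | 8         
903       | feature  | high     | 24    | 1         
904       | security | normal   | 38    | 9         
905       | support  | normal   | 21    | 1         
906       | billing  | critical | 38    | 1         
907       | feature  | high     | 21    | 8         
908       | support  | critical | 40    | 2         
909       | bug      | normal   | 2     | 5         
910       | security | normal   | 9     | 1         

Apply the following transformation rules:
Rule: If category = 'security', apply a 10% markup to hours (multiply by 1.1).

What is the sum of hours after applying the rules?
255.2

Step 1: Records with category = 'security' have total hours = 72
Step 2: Apply multiplier: 72 × 1.1 = 79.2
Step 3: Other records total: 176
Step 4: Final sum = 79.2 + 176 = 255.2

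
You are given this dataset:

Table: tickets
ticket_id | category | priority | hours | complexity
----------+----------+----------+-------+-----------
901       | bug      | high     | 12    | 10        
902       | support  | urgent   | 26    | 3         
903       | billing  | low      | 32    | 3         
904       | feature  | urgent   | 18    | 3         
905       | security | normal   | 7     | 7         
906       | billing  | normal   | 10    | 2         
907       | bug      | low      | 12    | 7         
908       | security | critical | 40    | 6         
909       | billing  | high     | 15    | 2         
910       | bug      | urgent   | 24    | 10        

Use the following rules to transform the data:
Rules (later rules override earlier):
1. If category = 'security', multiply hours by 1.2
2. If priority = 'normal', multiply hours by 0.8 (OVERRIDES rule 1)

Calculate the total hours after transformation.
200.6

Step 1: Rule 2 takes priority for records with priority = 'normal'
  - 2 records: 17 × 0.8 = 13.6
Step 2: Rule 1 applies to remaining records with category = 'security'
  - 1 records: 40 × 1.2 = 48.0
Step 3: Other records unchanged: 139
Step 4: Final sum = 13.6 + 48.0 + 139 = 200.6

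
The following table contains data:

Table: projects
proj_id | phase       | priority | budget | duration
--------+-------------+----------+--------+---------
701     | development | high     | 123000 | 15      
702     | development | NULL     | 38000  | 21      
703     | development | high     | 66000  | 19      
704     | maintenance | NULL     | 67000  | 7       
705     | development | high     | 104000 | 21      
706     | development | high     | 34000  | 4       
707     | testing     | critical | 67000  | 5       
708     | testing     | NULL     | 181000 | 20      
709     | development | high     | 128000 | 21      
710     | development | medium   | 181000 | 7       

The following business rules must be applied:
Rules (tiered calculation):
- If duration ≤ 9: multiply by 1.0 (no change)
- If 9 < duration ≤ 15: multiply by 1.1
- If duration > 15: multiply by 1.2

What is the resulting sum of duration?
161.9

Step 1: Tier 1 (duration ≤ 9): 4 records, sum = 23 × 1.0 = 23.0
Step 2: Tier 2 (9 < duration ≤ 15): 1 records, sum = 15 × 1.1 = 16.5
Step 3: Tier 3 (duration > 15): 5 records, sum = 102 × 1.2 = 122.4
Step 4: Final sum = 23.0 + 16.5 + 122.4 = 161.9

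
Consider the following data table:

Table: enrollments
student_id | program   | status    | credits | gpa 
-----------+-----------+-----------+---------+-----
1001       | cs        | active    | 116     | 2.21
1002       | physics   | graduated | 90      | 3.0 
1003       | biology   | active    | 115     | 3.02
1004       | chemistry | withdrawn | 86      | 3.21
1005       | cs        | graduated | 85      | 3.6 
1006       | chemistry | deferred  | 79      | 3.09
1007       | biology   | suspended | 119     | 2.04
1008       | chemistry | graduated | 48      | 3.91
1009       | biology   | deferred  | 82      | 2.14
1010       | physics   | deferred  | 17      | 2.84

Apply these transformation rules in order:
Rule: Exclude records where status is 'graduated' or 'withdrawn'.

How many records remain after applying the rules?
6

Step 1: Count records to exclude
  - 3 (graduated) + 1 (withdrawn) = 4 records
Step 2: Total records: 10
Step 3: Remaining = 10 - 4 = 6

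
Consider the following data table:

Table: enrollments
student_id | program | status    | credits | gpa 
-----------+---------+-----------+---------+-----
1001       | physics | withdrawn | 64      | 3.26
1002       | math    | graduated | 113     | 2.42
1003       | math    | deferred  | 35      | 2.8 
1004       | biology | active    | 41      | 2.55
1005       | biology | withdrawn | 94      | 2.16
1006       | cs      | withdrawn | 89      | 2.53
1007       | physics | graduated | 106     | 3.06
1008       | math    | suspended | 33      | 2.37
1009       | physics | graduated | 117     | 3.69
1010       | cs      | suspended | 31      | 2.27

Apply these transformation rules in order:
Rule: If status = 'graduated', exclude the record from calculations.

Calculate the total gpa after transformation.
17.94

Step 1: Identify records where status = 'graduated'
Step 2: The excluded records sum to 9.17
Step 3: Original total gpa = 27.11
Step 4: Remaining total = 27.11 - 9.17 = 17.94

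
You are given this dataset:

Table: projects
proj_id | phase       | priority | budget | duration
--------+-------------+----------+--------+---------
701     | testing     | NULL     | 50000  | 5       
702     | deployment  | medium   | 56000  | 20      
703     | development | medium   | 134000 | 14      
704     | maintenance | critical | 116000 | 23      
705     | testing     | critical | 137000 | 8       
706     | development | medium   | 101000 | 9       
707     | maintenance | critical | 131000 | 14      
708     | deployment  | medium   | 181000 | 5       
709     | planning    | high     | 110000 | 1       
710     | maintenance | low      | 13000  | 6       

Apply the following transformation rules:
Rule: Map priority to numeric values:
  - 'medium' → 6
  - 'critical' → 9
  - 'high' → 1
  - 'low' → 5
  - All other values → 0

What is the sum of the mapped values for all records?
57

Step 1: Apply mapping to each record
Step 2: Count by status:
  'medium': 4 records × 6 = 24
  'critical': 3 records × 9 = 27
  'high': 1 records × 1 = 1
  'low': 1 records × 5 = 5
Step 3: Sum all mapped values = 57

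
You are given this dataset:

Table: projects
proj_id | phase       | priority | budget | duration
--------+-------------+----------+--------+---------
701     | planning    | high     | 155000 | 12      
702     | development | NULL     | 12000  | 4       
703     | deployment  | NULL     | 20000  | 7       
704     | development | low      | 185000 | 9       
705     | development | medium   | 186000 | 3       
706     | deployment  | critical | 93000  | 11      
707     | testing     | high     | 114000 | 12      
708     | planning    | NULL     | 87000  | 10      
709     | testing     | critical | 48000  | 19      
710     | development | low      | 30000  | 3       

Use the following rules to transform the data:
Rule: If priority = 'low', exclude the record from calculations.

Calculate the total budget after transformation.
715000

Step 1: Identify records where priority = 'low'
Step 2: The excluded records sum to 215000
Step 3: Original total budget = 930000
Step 4: Remaining total = 930000 - 215000 = 715000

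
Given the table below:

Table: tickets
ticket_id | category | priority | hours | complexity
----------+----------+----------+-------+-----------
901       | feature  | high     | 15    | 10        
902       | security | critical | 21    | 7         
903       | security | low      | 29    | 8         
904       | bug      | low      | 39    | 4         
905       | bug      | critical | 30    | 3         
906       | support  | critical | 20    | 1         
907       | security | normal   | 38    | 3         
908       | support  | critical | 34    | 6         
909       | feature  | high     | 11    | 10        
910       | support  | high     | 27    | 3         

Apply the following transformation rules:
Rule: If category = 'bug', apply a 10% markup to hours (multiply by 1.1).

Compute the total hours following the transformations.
270.9

Step 1: Records with category = 'bug' have total hours = 69
Step 2: Apply multiplier: 69 × 1.1 = 75.9
Step 3: Other records total: 195
Step 4: Final sum = 75.9 + 195 = 270.9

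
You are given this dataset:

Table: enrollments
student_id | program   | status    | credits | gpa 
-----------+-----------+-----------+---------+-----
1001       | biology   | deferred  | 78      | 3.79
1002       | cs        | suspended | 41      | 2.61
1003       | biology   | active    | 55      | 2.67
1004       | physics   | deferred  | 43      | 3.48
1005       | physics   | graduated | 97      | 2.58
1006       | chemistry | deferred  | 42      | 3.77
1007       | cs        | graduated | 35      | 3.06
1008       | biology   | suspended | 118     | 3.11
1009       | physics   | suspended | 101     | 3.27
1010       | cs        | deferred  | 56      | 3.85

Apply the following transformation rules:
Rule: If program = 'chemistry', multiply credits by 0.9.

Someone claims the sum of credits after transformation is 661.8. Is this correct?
Yes, the result is correct.

Step 1: Calculate the correct sum after transformation
Step 2: Apply multiplier 0.9 to records where program = 'chemistry'
Step 3: Correct result = 661.8
Step 4: Claimed result = 661.8
Step 5: 661.8 = 661.8 ✓
Conclusion: The claimed result is correct.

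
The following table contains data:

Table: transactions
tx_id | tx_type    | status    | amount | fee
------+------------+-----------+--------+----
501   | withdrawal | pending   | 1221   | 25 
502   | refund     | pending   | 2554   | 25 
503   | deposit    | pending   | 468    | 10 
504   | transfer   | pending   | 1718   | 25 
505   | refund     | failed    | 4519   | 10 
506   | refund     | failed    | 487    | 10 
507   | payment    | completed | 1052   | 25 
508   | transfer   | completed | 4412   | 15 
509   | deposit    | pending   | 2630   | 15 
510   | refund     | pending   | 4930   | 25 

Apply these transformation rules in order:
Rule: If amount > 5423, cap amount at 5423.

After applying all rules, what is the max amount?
4930

Step 1: Original maximum amount = 4930
Step 2: Check cap of 5423 against maximum
Step 3: No records exceed the cap (max 4930 <= cap 5423), so no capping applies
Step 4: Maximum after transformation = 4930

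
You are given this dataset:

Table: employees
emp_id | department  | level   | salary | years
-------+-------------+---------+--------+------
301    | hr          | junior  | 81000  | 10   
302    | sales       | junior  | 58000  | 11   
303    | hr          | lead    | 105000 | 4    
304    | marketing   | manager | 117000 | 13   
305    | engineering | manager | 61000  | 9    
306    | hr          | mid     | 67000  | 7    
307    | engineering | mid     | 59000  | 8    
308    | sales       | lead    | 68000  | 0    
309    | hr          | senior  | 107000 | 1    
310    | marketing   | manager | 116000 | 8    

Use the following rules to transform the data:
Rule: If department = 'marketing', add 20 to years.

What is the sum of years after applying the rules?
111

Step 1: Count records where department = 'marketing': 2
Step 2: Total bonus added: 2 × 20 = 40
Step 3: Original sum of years: 71
Step 4: Final sum = 71 + 40 = 111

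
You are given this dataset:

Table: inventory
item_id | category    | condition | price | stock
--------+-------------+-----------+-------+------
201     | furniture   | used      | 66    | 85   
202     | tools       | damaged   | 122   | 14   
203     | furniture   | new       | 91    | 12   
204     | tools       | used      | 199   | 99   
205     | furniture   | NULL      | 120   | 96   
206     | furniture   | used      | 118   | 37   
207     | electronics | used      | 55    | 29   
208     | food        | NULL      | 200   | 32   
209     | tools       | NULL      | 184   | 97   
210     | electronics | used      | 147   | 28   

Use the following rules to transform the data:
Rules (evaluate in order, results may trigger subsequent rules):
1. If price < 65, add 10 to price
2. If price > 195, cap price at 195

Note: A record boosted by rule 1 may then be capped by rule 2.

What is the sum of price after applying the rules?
1303

Step 1: Apply rule 1 to records with price < 65
  - 1 records get bonus of 10
  - Of these, 0 records then exceed 195 and get capped
Step 2: Apply rule 2 to records with price > 195
  - 2 records (original) are capped
Step 3: Calculate final sum = 1303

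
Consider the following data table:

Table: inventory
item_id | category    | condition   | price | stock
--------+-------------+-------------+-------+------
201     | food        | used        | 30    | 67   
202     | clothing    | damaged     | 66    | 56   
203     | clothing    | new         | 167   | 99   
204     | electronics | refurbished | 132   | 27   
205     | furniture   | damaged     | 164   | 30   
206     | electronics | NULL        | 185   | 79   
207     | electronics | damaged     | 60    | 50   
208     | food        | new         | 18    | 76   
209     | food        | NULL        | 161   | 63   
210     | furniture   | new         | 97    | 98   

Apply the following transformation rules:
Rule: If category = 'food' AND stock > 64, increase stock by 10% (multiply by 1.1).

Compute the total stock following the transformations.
659.3

Step 1: Find records where category = 'food' AND stock > 64
Step 2: 2 records match, summing to 143
Step 3: After multiplier: 143 × 1.1 = 157.3
Step 4: Unaffected records sum: 502
Step 5: Final sum = 157.3 + 502 = 659.3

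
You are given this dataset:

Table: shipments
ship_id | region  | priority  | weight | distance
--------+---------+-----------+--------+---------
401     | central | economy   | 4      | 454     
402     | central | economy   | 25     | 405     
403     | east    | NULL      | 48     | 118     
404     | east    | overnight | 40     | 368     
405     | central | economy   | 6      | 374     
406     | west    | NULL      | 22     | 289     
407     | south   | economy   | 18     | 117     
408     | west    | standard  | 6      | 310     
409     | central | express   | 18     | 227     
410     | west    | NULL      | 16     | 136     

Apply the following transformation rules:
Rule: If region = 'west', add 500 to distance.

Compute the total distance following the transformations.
4298

Step 1: Count records where region = 'west': 3
Step 2: Total bonus added: 3 × 500 = 1500
Step 3: Original sum of distance: 2798
Step 4: Final sum = 2798 + 1500 = 4298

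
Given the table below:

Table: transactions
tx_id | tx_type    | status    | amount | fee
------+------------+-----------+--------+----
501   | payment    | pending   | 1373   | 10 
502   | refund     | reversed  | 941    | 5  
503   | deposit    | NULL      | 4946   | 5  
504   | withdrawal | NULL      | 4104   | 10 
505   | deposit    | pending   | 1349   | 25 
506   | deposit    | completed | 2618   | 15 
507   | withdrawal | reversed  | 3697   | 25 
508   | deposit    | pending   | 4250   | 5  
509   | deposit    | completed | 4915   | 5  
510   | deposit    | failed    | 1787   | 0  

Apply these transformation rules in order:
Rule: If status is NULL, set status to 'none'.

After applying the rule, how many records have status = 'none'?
2

Step 1: Count records where status IS NULL
Step 2: Found 2 records with NULL status
Step 3: These records will have status set to 'none'
Step 4: Records already having status = 'none': 0
Step 5: Answer: 2 + 0 = 2 records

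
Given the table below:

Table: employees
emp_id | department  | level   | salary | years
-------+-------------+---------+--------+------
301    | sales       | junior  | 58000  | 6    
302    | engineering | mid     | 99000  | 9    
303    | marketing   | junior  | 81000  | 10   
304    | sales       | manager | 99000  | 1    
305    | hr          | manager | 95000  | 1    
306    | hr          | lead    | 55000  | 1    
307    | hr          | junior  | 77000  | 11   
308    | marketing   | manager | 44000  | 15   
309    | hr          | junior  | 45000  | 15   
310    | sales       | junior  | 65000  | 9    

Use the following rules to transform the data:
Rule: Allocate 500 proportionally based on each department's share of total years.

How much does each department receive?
engineering: 57.69, hr: 179.49, marketing: 160.26, sales: 102.56

Step 1: Calculate total years = 78
Step 2: Calculate each department's proportion:
  engineering: 9/78 = 11.54% → 57.69
  hr: 28/78 = 35.90% → 179.49
  marketing: 25/78 = 32.05% → 160.26
  sales: 16/78 = 20.51% → 102.56
Step 3: Verify: sum of allocations ≈ 500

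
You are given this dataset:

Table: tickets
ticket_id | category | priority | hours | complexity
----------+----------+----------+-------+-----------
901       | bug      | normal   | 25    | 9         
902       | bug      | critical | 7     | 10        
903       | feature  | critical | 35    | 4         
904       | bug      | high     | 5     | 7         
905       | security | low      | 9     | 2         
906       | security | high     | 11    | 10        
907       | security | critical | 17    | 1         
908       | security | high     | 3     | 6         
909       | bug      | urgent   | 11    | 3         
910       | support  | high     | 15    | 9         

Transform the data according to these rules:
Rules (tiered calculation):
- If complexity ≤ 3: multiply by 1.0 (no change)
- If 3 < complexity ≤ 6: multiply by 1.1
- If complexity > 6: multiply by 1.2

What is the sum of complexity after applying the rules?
71.0

Step 1: Tier 1 (complexity ≤ 3): 3 records, sum = 6 × 1.0 = 6.0
Step 2: Tier 2 (3 < complexity ≤ 6): 2 records, sum = 10 × 1.1 = 11.0
Step 3: Tier 3 (complexity > 6): 5 records, sum = 45 × 1.2 = 54.0
Step 4: Final sum = 6.0 + 11.0 + 54.0 = 71.0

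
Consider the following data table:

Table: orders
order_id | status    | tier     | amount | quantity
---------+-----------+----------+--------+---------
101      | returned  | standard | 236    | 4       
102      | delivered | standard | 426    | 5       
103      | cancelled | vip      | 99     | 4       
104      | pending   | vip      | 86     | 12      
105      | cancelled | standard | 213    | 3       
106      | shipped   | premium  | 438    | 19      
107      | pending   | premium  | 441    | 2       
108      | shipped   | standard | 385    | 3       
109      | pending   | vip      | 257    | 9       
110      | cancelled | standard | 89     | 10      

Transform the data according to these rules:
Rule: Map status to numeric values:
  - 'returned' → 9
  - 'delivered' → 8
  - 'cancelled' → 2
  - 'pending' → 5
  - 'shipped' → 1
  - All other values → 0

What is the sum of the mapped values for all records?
40

Step 1: Apply mapping to each record
Step 2: Count by status:
  'returned': 1 records × 9 = 9
  'delivered': 1 records × 8 = 8
  'cancelled': 3 records × 2 = 6
  'pending': 3 records × 5 = 15
  'shipped': 2 records × 1 = 2
Step 3: Sum all mapped values = 40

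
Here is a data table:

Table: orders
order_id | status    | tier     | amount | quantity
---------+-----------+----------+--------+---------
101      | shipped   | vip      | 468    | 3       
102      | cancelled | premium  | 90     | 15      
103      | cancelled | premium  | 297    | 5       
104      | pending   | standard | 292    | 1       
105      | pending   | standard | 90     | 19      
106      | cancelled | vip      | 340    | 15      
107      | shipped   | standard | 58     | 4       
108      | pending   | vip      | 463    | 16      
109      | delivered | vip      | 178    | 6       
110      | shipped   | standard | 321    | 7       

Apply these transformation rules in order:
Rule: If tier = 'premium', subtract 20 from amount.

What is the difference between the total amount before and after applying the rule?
40

Step 1: Original sum of amount = 2597
Step 2: 2 records have tier = 'premium'
Step 3: Each affected record changes by -20
Step 4: Total change = 2 × -20 = -40
Step 5: New sum = 2597 + -40 = 2557
Step 6: Difference = |2557 - 2597| = 40
        (Sum decreased by 40)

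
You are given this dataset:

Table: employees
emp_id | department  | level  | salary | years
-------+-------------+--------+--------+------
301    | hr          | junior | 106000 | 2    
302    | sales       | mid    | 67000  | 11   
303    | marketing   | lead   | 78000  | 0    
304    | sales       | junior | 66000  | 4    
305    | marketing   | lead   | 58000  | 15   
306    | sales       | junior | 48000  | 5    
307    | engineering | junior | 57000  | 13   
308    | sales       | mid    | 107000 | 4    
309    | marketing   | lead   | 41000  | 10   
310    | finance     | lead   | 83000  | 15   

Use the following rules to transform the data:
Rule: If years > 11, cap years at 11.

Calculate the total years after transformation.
69

Step 1: 3 records have years > 11
Step 2: These records originally summed to 43
Step 3: After capping: 3 × 11 = 33
Step 4: Unaffected records sum: 36
Step 5: Final sum = 33 + 36 = 69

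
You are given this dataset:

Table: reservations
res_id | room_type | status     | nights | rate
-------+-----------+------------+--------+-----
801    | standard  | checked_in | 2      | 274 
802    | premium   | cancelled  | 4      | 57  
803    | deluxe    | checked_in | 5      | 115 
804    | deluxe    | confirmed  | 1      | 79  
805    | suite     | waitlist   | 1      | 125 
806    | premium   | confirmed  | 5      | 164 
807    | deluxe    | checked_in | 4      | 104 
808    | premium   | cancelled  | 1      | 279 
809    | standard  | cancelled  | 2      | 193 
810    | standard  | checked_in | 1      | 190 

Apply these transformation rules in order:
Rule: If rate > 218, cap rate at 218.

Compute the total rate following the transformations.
1463

Step 1: 2 records have rate > 218
Step 2: These records originally summed to 553
Step 3: After capping: 2 × 218 = 436
Step 4: Unaffected records sum: 1027
Step 5: Final sum = 436 + 1027 = 1463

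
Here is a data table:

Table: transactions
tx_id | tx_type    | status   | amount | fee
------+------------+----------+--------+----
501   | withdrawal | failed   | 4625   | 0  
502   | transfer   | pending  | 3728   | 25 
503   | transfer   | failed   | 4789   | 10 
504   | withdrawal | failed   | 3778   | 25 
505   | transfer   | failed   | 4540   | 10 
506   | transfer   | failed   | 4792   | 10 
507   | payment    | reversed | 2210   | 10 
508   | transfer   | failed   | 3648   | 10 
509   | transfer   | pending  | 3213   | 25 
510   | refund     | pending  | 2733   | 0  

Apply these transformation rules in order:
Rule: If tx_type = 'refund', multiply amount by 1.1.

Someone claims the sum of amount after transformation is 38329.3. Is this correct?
Yes, the result is correct.

Step 1: Calculate the correct sum after transformation
Step 2: Apply multiplier 1.1 to records where tx_type = 'refund'
Step 3: Correct result = 38329.3
Step 4: Claimed result = 38329.3
Step 5: 38329.3 = 38329.3 ✓
Conclusion: The claimed result is correct.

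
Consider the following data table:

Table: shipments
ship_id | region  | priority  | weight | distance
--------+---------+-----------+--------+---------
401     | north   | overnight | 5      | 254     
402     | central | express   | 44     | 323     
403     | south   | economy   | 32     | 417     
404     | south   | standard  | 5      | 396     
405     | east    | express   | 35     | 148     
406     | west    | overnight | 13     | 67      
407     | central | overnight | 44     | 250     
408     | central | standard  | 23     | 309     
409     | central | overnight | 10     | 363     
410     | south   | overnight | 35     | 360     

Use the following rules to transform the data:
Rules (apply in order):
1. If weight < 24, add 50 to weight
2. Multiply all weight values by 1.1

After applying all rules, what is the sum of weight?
545.6

Step 1: Apply Rule 1 - Add 50 to records with weight < 24
  - 5 records affected: 56 + (5 × 50) = 306
  - Unaffected records: 190
  - Sum after Rule 1: 496
Step 2: Apply Rule 2 - Multiply all by 1.1
  - 496 × 1.1 = 545.6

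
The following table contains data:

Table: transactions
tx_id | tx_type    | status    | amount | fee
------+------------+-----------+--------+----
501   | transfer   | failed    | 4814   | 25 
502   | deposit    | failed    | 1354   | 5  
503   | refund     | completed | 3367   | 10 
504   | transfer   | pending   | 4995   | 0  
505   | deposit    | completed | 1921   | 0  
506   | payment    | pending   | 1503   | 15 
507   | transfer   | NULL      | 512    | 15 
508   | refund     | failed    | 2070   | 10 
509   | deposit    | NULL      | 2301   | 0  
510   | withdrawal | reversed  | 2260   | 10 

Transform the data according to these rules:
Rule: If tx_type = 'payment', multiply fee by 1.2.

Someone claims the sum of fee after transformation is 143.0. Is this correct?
No, the correct result is 93.0.

Step 1: Calculate the correct sum after transformation
Step 2: Apply multiplier 1.2 to records where tx_type = 'payment'
Step 3: Correct result = 93.0
Step 4: Claimed result = 143.0
Step 5: 93.0 ≠ 143.0
Conclusion: The claimed result is incorrect. The correct answer is 93.0.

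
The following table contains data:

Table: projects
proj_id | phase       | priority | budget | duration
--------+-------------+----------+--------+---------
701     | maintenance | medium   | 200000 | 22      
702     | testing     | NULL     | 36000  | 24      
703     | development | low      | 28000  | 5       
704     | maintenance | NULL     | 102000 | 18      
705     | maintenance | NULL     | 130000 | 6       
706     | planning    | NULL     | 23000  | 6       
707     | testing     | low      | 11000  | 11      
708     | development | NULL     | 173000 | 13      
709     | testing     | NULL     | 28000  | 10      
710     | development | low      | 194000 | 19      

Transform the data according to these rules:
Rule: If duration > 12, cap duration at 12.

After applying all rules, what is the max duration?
12

Step 1: Original maximum duration = 24
Step 2: Apply cap at 12
Step 3: 5 records had duration > 12 and were capped
Step 4: Maximum after transformation = 12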